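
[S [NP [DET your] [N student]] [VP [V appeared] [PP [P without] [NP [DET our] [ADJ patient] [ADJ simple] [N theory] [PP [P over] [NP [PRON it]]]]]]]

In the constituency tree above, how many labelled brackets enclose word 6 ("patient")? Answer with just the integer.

The word sits inside ADJ, which is inside NP, inside PP, inside VP, inside S — 5 brackets in all.

5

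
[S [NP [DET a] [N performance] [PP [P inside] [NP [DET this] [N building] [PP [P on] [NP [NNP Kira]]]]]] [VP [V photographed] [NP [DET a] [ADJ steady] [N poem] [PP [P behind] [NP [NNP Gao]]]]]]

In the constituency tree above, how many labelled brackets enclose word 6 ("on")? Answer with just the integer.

6

Path from the root down to the word: S → NP → PP → NP → PP → P. That is 6 enclosing brackets.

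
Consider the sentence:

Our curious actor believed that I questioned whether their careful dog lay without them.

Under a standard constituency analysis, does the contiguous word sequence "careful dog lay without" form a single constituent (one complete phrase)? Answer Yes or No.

No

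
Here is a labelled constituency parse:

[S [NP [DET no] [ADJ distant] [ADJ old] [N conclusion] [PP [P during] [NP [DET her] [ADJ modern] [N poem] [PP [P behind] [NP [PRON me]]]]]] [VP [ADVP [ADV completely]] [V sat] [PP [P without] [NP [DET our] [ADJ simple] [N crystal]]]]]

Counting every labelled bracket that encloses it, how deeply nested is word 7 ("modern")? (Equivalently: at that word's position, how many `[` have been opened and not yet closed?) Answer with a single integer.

The word sits inside ADJ, which is inside NP, inside PP, inside NP, inside S — 5 brackets in all.

5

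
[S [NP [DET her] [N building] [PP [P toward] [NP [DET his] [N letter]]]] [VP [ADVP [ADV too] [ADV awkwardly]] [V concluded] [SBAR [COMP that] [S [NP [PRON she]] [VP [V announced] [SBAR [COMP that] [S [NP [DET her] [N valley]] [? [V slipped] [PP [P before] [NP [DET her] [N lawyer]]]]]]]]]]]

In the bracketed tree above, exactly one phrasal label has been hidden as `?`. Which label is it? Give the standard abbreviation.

VP

Looking at what the `?` directly dominates — V 'slipped', PP — this is a verb phrase (VP).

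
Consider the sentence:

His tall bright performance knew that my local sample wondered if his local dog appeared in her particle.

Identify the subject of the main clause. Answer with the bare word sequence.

The subject of the main clause is the NP immediately before the verb "knew": "his tall bright performance".

his tall bright performance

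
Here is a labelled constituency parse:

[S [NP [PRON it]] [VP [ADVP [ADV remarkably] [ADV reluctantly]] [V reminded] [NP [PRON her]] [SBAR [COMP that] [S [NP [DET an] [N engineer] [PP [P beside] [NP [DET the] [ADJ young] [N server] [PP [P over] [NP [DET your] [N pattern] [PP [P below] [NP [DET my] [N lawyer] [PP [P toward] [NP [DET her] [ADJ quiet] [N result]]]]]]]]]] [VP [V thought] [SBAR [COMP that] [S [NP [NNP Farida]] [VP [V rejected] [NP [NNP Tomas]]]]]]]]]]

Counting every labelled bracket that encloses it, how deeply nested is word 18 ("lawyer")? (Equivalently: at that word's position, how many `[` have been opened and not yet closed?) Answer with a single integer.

12

Path from the root down to the word: S → VP → SBAR → S → NP → PP → NP → PP → NP → PP → NP → N. That is 12 enclosing brackets.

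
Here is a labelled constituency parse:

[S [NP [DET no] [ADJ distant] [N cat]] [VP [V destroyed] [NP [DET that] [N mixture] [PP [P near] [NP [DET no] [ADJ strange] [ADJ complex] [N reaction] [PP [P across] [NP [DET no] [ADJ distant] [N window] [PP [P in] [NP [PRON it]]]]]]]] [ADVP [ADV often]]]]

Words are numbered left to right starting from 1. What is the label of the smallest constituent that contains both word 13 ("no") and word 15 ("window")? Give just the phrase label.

The smallest bracket enclosing both words is [NP no distant window in it], so the label is NP.

NP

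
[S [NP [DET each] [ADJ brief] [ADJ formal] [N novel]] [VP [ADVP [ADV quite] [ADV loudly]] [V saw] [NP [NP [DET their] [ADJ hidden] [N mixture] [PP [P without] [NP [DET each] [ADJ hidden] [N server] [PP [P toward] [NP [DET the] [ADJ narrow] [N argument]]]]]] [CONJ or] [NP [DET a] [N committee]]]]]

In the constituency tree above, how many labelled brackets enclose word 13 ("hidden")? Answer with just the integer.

7

Path from the root down to the word: S → VP → NP → NP → PP → NP → ADJ. That is 7 enclosing brackets.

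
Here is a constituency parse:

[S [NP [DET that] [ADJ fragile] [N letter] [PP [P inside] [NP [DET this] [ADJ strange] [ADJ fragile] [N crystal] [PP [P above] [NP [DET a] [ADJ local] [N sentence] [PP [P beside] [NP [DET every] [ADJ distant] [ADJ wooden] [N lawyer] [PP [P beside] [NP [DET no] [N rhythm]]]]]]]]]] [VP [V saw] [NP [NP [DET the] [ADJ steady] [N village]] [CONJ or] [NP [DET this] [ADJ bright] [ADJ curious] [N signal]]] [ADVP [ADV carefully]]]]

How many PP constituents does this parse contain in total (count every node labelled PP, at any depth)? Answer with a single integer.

Scanning left to right, an opening `[PP` appears at word positions 4, 9, 13, 18 — 4 in total.

4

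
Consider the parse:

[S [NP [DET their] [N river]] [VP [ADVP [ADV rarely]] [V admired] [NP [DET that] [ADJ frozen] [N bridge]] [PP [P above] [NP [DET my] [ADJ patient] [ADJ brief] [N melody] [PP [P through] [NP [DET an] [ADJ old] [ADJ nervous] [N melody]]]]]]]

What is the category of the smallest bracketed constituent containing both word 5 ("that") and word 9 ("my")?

VP

Both words fall inside [VP rarely admired that frozen bridge above my patient brief melody through an old nervous melody] (words 3–17), and no smaller constituent contains them both. Label: VP.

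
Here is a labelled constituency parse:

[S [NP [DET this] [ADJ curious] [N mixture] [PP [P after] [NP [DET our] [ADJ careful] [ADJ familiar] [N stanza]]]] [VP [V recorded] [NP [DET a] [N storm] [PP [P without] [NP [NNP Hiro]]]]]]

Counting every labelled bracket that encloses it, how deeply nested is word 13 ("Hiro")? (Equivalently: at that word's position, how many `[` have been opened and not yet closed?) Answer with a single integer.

The word sits inside NNP, which is inside NP, inside PP, inside NP, inside VP, inside S — 6 brackets in all.

6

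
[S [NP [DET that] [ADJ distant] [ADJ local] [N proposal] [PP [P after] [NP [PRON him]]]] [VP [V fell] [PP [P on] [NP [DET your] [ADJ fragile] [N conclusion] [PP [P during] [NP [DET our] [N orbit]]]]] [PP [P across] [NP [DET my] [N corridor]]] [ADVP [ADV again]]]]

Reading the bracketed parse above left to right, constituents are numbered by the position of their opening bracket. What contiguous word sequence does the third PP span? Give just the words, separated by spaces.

during our orbit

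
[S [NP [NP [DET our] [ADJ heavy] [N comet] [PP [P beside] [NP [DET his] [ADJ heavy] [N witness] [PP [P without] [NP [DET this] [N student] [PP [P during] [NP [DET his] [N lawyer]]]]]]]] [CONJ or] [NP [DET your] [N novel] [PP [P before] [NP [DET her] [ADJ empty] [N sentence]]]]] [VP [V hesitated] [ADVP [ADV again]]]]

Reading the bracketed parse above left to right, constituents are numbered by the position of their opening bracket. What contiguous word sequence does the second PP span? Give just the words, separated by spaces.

without this student during his lawyer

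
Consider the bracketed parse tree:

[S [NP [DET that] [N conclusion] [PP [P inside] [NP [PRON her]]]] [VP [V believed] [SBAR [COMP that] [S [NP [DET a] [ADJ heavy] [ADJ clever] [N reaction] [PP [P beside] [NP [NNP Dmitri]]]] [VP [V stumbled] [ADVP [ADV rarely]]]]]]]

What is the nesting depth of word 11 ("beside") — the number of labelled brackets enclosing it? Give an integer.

7

Path from the root down to the word: S → VP → SBAR → S → NP → PP → P. That is 7 enclosing brackets.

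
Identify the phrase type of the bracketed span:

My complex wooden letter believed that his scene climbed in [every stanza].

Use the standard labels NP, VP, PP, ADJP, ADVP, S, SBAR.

NP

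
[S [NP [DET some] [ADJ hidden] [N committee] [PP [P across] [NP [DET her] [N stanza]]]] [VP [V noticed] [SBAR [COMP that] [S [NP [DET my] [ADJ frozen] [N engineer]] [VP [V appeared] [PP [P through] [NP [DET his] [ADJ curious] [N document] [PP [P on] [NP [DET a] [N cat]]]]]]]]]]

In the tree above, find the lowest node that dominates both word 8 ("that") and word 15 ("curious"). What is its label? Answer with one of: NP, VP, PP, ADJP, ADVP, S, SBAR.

SBAR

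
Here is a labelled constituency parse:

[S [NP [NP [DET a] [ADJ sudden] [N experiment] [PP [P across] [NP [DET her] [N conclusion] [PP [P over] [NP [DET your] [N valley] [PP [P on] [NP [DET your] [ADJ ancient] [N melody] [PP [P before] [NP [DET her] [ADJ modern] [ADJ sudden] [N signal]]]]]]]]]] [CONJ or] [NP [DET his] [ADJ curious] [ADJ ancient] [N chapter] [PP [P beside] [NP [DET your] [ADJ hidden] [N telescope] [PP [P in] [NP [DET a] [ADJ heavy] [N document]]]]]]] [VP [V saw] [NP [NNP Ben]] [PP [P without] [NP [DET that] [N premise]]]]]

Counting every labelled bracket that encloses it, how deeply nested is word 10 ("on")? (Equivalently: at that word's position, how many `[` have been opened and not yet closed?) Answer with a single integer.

9

Path from the root down to the word: S → NP → NP → PP → NP → PP → NP → PP → P. That is 9 enclosing brackets.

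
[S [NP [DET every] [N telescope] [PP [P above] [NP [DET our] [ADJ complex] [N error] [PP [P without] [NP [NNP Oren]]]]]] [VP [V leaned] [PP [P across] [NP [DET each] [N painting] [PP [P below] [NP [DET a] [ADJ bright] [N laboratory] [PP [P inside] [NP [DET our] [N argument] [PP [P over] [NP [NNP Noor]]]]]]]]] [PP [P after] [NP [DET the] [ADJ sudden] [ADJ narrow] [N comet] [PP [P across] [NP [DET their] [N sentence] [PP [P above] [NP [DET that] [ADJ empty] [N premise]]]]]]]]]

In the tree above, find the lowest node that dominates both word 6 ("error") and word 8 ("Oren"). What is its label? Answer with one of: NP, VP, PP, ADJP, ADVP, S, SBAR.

NP

The smallest bracket enclosing both words is [NP our complex error without Oren], so the label is NP.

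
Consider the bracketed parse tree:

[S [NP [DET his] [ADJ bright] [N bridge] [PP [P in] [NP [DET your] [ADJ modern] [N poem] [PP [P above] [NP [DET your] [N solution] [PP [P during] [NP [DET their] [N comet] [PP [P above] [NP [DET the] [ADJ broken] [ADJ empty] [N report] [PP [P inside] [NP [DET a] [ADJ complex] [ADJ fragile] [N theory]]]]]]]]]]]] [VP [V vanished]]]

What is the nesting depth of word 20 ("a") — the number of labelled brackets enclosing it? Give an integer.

Counting open brackets not yet closed at "a": [S [NP [PP [NP [PP [NP [PP [NP [PP [NP [PP [NP [DET = 13.

13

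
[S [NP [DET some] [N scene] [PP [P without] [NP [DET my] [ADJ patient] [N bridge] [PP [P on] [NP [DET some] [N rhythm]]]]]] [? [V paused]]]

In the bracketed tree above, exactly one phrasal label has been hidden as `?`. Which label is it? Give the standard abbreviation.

A constituent whose immediate children are V 'paused' is a verb phrase: VP.

VP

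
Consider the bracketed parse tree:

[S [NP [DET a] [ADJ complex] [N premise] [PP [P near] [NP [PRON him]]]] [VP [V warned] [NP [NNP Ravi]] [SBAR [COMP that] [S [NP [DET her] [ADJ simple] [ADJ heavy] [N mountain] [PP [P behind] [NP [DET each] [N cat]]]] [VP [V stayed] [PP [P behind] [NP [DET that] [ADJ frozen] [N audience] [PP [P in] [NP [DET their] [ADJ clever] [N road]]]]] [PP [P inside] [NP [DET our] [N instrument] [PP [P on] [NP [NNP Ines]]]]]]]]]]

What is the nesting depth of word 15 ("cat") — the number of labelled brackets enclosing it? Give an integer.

Path from the root down to the word: S → VP → SBAR → S → NP → PP → NP → N. That is 8 enclosing brackets.

8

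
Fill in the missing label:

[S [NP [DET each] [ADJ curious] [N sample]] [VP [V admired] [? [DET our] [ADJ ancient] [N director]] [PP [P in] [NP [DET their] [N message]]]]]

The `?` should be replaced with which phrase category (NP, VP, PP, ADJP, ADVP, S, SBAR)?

A constituent whose immediate children are DET 'our', ADJ 'ancient', N 'director' is a noun phrase: NP.

NP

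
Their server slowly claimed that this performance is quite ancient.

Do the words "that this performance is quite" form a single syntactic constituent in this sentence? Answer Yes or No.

No

"that" belongs to the complementizer "that" while "quite" belongs to the clause "this performance is quite ancient"; a span that runs across that boundary is not a single phrase.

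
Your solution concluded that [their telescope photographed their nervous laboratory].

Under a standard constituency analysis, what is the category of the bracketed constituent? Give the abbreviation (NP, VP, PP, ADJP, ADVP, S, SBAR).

S

The bracketed span "their telescope photographed their nervous laboratory" is headed by "photographed", making it a clause (S).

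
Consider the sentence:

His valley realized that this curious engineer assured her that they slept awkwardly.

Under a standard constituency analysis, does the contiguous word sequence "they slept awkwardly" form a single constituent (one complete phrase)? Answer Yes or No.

Yes

"they slept awkwardly" is exactly the clause [S they slept awkwardly], a complete constituent.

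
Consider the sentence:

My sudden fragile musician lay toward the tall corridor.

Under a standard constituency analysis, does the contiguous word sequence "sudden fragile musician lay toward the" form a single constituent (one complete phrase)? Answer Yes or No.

No

The sequence begins inside the noun phrase "my sudden fragile musician" and ends inside the verb phrase "lay toward the tall corridor"; it crosses a phrase boundary, so no single node in the tree spans exactly those words.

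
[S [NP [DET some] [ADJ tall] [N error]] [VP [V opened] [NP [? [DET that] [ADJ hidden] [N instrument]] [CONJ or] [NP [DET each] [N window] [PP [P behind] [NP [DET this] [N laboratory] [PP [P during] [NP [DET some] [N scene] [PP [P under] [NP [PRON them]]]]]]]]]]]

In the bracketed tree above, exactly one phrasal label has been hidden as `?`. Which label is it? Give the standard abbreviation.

The `?` node immediately contains: DET 'that', ADJ 'hidden', N 'instrument'. That is the internal structure of a noun phrase, so the label is NP.

NP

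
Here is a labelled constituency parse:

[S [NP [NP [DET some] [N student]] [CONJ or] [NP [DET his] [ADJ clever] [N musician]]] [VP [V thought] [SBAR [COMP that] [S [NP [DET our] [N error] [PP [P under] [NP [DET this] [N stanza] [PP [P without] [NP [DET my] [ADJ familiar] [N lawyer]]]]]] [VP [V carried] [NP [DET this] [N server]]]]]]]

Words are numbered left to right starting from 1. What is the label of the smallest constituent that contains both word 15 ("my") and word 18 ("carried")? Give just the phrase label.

S

The smallest bracket enclosing both words is [S our error under this stanza without my familiar lawyer carried this server], so the label is S.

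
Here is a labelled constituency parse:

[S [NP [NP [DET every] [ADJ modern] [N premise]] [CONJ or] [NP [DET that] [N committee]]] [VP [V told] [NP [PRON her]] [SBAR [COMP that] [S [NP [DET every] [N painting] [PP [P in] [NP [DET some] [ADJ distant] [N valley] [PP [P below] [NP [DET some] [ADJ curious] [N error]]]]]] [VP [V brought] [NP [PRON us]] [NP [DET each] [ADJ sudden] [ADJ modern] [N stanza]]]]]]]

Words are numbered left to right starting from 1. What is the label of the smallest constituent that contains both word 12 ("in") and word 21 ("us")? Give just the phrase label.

The smallest bracket enclosing both words is [S every painting in some distant valley below some curious error brought us each sudden modern stanza], so the label is S.

S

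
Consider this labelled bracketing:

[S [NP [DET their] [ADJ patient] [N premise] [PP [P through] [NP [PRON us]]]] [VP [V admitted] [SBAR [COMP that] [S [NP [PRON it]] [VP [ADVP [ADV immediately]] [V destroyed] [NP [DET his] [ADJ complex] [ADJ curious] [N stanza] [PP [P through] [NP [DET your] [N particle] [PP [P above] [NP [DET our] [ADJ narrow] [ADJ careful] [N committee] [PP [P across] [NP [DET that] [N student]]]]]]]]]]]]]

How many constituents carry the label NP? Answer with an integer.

7

Listing each NP by its span: [NP their patient premise through us]; [NP us]; [NP it]; [NP his complex curious stanza through your particle above our narrow careful committee across that student]; [NP your particle above our narrow careful committee across that student]; [NP our narrow careful committee across that student] … — that makes 7.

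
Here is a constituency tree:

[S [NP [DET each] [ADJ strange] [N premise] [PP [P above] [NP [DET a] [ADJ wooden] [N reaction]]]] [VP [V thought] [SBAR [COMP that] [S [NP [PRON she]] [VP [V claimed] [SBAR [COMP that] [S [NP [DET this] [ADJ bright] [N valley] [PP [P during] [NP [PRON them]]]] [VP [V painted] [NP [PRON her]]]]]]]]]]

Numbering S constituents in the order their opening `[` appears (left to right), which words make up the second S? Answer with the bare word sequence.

Opening `[S` markers occur at word positions 1, 10, 13; the second of these opens the constituent [S she claimed that this bright valley during them painted her].

she claimed that this bright valley during them painted her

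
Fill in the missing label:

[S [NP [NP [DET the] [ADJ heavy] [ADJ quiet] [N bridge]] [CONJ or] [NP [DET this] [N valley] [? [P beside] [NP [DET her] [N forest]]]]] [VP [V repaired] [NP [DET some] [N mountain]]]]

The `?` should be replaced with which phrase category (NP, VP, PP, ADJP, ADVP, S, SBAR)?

PP

Looking at what the `?` directly dominates — P 'beside', NP — this is a prepositional phrase (PP).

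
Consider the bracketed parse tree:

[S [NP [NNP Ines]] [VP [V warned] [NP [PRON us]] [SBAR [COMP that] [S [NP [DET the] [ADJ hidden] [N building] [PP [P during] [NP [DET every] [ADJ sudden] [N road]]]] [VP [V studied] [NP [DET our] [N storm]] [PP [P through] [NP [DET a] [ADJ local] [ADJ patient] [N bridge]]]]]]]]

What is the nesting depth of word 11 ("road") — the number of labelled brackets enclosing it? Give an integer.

8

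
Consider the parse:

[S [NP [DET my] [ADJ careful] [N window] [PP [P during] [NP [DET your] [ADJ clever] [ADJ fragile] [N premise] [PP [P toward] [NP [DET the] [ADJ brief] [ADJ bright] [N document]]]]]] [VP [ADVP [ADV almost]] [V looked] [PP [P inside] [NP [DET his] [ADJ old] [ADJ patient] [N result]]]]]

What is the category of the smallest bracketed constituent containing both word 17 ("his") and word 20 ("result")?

Word 17 lies under S → VP → PP → NP → DET; word 20 lies under S → VP → PP → NP → N. The lowest shared node is the NP.

NP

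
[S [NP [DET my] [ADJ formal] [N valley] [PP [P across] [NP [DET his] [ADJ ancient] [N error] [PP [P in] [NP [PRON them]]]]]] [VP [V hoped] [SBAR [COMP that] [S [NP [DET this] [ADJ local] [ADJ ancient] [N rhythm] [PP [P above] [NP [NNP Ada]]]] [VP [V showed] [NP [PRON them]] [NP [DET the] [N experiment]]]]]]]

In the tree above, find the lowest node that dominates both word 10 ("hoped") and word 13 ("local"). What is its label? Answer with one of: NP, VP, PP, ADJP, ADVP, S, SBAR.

The smallest bracket enclosing both words is [VP hoped that this local ancient rhythm above Ada showed them the experiment], so the label is VP.

VP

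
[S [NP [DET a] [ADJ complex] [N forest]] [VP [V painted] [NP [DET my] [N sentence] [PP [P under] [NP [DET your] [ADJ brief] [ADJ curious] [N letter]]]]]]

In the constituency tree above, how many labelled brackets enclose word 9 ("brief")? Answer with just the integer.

The word sits inside ADJ, which is inside NP, inside PP, inside NP, inside VP, inside S — 6 brackets in all.

6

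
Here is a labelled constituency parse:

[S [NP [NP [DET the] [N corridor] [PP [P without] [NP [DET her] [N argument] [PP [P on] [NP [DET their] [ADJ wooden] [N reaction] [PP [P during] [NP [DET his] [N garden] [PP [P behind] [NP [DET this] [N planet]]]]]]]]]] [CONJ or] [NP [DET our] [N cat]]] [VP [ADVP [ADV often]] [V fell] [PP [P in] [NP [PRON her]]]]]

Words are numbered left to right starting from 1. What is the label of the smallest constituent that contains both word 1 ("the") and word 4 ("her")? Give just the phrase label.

NP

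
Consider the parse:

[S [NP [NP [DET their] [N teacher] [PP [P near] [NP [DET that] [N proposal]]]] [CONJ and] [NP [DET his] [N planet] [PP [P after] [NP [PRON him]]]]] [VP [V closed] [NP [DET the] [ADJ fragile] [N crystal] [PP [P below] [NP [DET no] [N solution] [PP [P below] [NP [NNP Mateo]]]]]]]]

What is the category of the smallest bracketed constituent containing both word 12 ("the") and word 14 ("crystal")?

NP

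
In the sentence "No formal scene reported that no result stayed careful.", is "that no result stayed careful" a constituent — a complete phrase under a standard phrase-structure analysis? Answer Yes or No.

Yes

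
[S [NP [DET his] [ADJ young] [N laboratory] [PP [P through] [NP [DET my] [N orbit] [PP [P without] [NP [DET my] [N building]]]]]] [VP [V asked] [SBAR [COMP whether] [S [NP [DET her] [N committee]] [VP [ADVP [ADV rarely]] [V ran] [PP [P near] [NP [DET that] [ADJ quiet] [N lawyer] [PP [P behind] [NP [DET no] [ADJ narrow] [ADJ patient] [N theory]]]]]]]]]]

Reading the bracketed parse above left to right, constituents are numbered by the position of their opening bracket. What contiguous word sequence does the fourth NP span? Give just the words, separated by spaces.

The NP opening brackets appear, in order, over: "his young laboratory through my orbit without my building"; "my orbit without my building"; "my building"; "her committee"; "that quiet lawyer behind no narrow patient theory"; "no narrow patient theory". The fourth one spans "her committee".

her committee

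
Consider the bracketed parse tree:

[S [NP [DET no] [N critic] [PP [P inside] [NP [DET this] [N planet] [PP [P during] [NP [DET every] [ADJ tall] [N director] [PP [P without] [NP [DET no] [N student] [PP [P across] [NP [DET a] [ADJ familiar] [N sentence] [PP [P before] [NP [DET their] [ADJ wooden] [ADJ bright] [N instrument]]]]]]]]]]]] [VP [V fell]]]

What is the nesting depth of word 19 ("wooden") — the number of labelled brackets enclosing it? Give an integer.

Counting open brackets not yet closed at "wooden": [S [NP [PP [NP [PP [NP [PP [NP [PP [NP [PP [NP [ADJ = 13.

13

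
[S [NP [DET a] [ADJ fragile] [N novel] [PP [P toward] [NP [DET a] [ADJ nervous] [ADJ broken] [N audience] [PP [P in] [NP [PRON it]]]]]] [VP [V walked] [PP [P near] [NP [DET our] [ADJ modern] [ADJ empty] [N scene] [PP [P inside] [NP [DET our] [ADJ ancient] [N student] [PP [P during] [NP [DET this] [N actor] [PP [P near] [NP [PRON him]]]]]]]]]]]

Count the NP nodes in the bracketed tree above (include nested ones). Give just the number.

7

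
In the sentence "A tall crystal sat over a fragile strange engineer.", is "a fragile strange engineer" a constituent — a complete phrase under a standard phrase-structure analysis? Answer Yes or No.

These words form the whole noun phrase headed by "engineer", so yes — one constituent.

Yes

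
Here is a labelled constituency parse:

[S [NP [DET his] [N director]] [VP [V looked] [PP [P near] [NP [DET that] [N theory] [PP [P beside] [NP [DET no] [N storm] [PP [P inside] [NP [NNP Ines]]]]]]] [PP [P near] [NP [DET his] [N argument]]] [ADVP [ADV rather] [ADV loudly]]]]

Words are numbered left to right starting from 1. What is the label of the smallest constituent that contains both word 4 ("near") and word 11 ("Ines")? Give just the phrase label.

Word 4 lies under S → VP → PP → P; word 11 lies under S → VP → PP → NP → PP → NP → PP → NP → NNP. The lowest shared node is the PP.

PP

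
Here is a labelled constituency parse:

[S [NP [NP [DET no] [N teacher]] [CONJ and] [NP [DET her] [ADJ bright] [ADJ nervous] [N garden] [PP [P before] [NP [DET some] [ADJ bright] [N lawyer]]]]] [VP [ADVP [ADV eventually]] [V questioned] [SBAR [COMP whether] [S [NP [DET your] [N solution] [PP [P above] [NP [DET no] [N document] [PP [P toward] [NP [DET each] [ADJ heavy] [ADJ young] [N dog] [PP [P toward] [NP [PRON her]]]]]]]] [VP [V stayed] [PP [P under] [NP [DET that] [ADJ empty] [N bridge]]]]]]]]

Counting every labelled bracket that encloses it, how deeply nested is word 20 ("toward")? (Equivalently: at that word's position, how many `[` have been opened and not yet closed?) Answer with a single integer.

9

Path from the root down to the word: S → VP → SBAR → S → NP → PP → NP → PP → P. That is 9 enclosing brackets.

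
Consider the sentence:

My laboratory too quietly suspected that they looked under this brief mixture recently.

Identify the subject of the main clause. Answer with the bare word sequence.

my laboratory

"my laboratory" is the NP that combines with the VP headed by "suspected" to form the main clause — the subject.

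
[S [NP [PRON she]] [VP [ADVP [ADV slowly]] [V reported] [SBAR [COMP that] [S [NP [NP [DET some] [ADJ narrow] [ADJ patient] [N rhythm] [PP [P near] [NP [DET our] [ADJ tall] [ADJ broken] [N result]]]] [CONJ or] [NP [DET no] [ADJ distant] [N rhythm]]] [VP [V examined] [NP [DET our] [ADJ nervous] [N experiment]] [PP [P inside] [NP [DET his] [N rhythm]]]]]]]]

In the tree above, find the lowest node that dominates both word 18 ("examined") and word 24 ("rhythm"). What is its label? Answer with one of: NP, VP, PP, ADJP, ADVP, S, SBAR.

VP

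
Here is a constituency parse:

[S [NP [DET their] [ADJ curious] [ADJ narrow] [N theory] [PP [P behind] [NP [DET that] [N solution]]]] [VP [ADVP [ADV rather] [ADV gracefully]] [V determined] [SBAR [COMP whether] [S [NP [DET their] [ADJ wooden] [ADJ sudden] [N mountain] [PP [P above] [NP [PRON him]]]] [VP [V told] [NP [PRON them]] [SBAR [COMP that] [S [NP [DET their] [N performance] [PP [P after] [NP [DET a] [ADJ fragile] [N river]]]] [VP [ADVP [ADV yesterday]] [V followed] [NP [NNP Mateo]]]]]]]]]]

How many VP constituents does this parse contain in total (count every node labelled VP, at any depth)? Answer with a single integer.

3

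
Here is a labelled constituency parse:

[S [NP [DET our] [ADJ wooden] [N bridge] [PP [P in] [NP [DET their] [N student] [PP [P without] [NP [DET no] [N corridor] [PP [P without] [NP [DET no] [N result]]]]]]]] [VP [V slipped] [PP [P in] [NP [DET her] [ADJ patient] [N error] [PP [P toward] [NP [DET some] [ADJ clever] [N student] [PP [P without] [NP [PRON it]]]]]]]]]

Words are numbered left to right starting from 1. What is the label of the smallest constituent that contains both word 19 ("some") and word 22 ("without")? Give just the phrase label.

Word 19 lies under S → VP → PP → NP → PP → NP → DET; word 22 lies under S → VP → PP → NP → PP → NP → PP → P. The lowest shared node is the NP.

NP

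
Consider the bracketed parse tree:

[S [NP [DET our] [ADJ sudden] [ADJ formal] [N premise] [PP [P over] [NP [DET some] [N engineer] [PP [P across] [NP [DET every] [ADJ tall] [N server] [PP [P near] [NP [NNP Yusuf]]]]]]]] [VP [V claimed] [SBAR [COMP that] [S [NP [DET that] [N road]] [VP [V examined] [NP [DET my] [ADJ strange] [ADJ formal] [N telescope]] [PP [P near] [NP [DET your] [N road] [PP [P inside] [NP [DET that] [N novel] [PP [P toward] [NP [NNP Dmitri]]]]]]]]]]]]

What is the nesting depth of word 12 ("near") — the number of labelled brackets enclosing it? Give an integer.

8

The word sits inside P, which is inside PP, inside NP, inside PP, inside NP, inside PP, inside NP, inside S — 8 brackets in all.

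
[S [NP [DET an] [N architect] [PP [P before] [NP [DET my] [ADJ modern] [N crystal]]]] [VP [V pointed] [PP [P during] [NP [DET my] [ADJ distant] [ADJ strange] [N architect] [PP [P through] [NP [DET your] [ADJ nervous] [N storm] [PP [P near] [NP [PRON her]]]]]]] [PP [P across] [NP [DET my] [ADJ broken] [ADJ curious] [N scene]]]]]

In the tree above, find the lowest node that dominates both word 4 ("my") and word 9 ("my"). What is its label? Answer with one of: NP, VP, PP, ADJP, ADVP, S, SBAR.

S

Word 4 lies under S → NP → PP → NP → DET; word 9 lies under S → VP → PP → NP → DET. The lowest shared node is the S.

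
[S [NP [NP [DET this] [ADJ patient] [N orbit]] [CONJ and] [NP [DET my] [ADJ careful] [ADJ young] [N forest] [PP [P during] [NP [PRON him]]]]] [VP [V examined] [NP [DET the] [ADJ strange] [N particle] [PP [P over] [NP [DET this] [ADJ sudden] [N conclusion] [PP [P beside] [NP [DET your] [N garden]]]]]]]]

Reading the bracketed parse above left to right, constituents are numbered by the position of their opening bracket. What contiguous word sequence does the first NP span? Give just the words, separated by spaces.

this patient orbit and my careful young forest during him

In left-to-right order the NP constituents are "this patient orbit and my careful young forest during him"; "this patient orbit"; "my careful young forest during him"; "him"; "the strange particle over this sudden conclusion beside your garden"; "this sudden conclusion beside your garden"; "your garden". Number 1 is "this patient orbit and my careful young forest during him".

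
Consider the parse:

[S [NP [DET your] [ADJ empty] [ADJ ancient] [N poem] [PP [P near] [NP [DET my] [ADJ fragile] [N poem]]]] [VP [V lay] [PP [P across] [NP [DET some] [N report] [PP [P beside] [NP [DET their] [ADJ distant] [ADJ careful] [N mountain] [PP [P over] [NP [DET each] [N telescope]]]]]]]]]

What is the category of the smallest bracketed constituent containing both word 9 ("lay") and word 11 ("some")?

VP

Both words fall inside [VP lay across some report beside their distant careful mountain over each telescope] (words 9–20), and no smaller constituent contains them both. Label: VP.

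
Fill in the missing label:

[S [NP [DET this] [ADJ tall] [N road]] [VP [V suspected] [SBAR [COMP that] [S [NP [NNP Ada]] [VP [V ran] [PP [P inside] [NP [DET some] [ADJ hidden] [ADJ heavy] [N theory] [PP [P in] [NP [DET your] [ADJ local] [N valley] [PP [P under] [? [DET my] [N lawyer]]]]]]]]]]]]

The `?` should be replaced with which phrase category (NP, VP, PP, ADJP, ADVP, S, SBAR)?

NP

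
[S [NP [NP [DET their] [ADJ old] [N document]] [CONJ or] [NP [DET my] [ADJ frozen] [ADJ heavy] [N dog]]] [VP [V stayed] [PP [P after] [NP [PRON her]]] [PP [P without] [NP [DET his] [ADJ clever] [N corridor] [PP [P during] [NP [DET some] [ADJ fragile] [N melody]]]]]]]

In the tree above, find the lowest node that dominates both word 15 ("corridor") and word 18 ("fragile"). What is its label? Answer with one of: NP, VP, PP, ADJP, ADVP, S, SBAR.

NP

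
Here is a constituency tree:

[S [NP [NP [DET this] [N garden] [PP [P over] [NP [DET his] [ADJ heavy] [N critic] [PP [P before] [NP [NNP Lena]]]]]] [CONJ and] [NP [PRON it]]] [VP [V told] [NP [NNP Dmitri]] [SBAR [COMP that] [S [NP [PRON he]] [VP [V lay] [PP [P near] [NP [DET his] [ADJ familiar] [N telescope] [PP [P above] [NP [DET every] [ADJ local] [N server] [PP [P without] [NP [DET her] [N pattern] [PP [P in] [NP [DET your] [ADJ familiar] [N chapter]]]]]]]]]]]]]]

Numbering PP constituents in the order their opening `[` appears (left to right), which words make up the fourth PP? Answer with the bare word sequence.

above every local server without her pattern in your familiar chapter

Opening `[PP` markers occur at word positions 3, 7, 16, 20, 24, 27; the fourth of these opens the constituent [PP above every local server without her pattern in your familiar chapter].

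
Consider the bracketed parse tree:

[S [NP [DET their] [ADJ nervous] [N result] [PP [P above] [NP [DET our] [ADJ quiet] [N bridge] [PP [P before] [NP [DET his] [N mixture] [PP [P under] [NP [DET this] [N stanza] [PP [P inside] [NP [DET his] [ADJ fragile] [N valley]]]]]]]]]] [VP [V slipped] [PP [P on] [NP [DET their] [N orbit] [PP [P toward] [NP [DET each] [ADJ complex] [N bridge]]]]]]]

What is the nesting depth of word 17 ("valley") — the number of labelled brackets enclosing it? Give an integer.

11

Counting open brackets not yet closed at "valley": [S [NP [PP [NP [PP [NP [PP [NP [PP [NP [N = 11.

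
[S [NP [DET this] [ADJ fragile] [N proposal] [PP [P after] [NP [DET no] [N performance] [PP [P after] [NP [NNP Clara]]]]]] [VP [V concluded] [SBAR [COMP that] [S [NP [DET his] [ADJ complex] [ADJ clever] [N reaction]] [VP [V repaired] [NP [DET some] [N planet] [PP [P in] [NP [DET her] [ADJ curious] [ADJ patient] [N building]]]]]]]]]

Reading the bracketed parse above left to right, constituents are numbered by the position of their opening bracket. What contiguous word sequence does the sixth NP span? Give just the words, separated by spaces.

her curious patient building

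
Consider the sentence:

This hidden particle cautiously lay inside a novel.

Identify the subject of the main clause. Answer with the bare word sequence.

this hidden particle

The subject of the main clause is the NP immediately before the verb "lay": "this hidden particle".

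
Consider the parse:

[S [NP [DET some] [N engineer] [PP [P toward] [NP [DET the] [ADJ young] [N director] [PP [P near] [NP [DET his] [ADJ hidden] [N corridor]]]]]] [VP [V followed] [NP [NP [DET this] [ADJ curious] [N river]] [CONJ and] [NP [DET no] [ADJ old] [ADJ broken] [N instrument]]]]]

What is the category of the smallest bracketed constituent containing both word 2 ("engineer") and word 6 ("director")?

NP

The smallest bracket enclosing both words is [NP some engineer toward the young director near his hidden corridor], so the label is NP.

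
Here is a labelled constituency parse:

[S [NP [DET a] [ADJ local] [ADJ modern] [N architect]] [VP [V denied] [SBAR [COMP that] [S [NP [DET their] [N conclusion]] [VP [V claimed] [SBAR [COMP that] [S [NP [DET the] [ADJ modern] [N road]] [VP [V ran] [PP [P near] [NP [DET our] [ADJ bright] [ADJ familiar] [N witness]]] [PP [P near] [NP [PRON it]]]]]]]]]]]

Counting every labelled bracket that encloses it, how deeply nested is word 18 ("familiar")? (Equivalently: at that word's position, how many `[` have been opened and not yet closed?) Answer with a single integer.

11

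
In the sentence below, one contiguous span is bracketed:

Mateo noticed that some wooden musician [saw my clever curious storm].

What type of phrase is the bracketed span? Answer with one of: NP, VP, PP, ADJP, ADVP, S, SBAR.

VP

The bracketed span "saw my clever curious storm" is headed by "saw", making it a verb phrase (VP).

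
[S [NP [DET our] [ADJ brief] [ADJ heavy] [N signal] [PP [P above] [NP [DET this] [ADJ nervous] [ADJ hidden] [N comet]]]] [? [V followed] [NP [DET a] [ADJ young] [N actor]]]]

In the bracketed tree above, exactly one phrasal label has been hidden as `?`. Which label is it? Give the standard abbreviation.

VP

The `?` node immediately contains: V 'followed', NP. That is the internal structure of a verb phrase, so the label is VP.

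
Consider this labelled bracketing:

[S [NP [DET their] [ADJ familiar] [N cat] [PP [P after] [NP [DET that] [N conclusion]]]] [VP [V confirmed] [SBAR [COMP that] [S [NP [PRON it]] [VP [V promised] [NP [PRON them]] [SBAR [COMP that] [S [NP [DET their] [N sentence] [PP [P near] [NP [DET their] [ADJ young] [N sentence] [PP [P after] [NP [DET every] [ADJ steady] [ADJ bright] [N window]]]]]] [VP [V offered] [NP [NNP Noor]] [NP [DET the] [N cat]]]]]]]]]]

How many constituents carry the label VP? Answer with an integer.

Scanning left to right, an opening `[VP` appears at word positions 7, 10, 24 — 3 in total.

3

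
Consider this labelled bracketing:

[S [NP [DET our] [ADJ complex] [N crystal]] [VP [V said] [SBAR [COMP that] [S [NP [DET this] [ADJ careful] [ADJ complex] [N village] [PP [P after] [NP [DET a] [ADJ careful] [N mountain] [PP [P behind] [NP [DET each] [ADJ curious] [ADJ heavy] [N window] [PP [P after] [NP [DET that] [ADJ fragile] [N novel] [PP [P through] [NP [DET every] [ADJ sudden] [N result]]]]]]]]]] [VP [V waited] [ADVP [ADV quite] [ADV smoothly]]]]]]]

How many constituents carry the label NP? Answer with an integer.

Scanning left to right, an opening `[NP` appears at word positions 1, 6, 11, 15, 20, 24 — 6 in total.

6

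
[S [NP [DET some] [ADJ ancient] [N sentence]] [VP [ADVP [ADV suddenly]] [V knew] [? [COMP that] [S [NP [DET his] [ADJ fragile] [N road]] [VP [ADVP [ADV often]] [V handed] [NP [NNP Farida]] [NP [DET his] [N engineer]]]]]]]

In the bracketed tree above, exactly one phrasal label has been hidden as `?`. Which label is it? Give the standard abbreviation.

SBAR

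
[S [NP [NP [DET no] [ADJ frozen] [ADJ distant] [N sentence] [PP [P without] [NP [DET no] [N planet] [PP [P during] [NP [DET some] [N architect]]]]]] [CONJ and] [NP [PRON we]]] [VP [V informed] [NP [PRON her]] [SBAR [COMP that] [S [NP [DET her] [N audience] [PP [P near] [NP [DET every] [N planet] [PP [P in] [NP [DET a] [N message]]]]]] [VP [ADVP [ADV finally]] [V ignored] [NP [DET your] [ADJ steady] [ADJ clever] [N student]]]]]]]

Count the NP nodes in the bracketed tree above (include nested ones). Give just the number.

10

Listing each NP by its span: [NP no frozen distant sentence without no planet during some architect and we]; [NP no frozen distant sentence without no planet during some architect]; [NP no planet during some architect]; [NP some architect]; [NP we]; [NP her] … — that makes 10.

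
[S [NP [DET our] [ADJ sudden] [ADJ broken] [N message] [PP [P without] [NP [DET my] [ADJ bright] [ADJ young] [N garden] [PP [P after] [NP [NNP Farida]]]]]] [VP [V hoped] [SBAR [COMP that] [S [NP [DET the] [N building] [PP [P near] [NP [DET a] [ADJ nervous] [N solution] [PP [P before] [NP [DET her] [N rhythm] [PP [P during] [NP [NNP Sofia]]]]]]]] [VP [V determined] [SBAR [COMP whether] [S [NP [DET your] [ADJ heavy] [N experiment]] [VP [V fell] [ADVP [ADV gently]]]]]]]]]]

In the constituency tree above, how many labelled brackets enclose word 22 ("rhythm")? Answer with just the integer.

10

The word sits inside N, which is inside NP, inside PP, inside NP, inside PP, inside NP, inside S, inside SBAR, inside VP, inside S — 10 brackets in all.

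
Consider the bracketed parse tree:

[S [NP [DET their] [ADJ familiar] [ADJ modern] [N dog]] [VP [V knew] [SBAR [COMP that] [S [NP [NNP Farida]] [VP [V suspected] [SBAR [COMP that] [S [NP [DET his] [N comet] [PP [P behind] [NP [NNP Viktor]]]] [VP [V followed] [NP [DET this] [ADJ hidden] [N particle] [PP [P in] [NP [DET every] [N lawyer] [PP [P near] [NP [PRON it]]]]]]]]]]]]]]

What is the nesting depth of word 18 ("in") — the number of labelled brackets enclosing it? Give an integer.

11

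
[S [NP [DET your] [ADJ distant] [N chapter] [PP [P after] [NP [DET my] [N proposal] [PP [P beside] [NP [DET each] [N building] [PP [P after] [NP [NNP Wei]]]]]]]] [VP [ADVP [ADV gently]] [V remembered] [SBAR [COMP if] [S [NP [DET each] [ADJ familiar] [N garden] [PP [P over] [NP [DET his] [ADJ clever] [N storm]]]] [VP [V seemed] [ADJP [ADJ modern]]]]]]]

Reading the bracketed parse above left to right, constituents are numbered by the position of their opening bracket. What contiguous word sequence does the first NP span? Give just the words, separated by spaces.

your distant chapter after my proposal beside each building after Wei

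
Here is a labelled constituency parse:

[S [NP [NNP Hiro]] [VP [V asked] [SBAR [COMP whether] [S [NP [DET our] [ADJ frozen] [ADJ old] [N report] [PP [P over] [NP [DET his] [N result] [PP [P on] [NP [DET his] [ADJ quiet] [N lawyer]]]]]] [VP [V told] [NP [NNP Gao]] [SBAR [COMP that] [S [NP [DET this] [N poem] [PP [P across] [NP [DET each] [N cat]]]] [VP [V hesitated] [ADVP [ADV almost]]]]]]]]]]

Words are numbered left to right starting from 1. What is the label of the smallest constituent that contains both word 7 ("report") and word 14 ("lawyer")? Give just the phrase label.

The smallest bracket enclosing both words is [NP our frozen old report over his result on his quiet lawyer], so the label is NP.

NP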